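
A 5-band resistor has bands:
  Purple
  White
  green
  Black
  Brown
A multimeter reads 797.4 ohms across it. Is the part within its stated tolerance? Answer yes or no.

yes

Violet → 7 (first significant figure)
White → 9 (second significant figure)
Green → 5 (third significant figure)
Black → ×1 multiplier
Brown → ±1% tolerance
795 × 1 = 795 Ω
Allowed range: 787.05 Ω to 802.95 Ω.
797.4 ohms lies inside that range.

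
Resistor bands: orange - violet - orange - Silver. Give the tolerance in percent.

±10%

The last band, silver, is the tolerance band.
Silver corresponds to ±10%.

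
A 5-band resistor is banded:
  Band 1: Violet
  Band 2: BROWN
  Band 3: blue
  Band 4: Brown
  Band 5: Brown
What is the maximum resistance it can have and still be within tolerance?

7231.6 Ω

Violet → 7 (first significant figure)
Brown → 1 (second significant figure)
Blue → 6 (third significant figure)
Brown → ×10 multiplier
Brown → ±1% tolerance
716 × 10 = 7160 Ω
Maximum = 7160 × (1 + 1/100) = 7231.6 Ω.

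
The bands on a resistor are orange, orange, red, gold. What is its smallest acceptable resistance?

3135 Ω

Orange → 3 (first significant figure)
Orange → 3 (second significant figure)
Red → ×10^2 multiplier
Gold → ±5% tolerance
33 × 100 = 3300 Ω
Smallest = 3300 × (1 − 5/100) = 3135 Ω.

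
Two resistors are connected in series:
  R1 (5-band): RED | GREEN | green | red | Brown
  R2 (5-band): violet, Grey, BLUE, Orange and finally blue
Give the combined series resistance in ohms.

811500 Ω

R1: red, green, green → 255; red ×10^2 → 25500 Ω.
R2: violet, grey, blue → 786; orange ×10^3 → 786000 Ω.
Series: 25500 + 786000 = 811500 Ω.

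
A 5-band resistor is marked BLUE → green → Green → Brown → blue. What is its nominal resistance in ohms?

Blue → 6 (first significant figure)
Green → 5 (second significant figure)
Green → 5 (third significant figure)
Brown → ×10 multiplier
655 × 10 = 6550 Ω

6550 Ω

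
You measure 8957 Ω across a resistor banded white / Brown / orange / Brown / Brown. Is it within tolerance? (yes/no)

White → 9 (first significant figure)
Brown → 1 (second significant figure)
Orange → 3 (third significant figure)
Brown → ×10 multiplier
Brown → ±1% tolerance
913 × 10 = 9130 Ω
Allowed range: 9038.7 Ω to 9221.3 Ω.
8957 Ω lies outside that range.

no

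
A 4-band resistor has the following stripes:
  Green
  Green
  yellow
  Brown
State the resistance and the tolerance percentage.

Green → 5 (first significant figure)
Green → 5 (second significant figure)
Yellow → ×10^4 multiplier
Brown → ±1% tolerance
55 × 10000 = 550000 Ω

550000 Ω ±1%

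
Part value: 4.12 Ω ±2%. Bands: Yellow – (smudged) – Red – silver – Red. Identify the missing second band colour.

brown

4.12 Ω = 412 × 10^-2.
The second band gives digit 1 of the significand, and 1 is brown.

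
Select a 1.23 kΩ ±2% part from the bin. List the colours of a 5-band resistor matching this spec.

1230 Ω = 123 × 10^1.
1 → brown
2 → red
3 → orange
Multiplier 10^1 → brown.
±2% tolerance → red.

brown, red, orange, brown, red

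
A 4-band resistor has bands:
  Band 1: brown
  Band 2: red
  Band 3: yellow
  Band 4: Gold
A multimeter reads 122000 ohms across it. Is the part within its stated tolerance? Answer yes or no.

yes

Brown → 1 (first significant figure)
Red → 2 (second significant figure)
Yellow → ×10^4 multiplier
Gold → ±5% tolerance
12 × 10000 = 120000 Ω
Allowed range: 114000 Ω to 126000 Ω.
122000 ohms lies inside that range.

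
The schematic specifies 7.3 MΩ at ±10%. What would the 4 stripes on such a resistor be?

7300000 Ω = 73 × 10^5.
7 → violet
3 → orange
Multiplier 10^5 → green.
±10% tolerance → silver.

violet, orange, green, silver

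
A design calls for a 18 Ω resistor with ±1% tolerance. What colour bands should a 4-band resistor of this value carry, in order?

brown, grey, black, brown

18 Ω = 18 × 10^0.
1 → brown
8 → grey
Multiplier 10^0 → black.
±1% tolerance → brown.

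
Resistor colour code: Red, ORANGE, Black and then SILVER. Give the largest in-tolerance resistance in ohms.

25.3 Ω

Red → 2 (first significant figure)
Orange → 3 (second significant figure)
Black → ×1 multiplier
Silver → ±10% tolerance
23 × 1 = 23 Ω
Largest = 23 × (1 + 10/100) = 25.3 Ω.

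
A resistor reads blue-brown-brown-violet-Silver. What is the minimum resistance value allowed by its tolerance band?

5499000000 Ω

Blue → 6 (first significant figure)
Brown → 1 (second significant figure)
Brown → 1 (third significant figure)
Violet → ×10^7 multiplier
Silver → ±10% tolerance
611 × 10000000 = 6110000000 Ω
Minimum = 6110000000 × (1 − 10/100) = 5499000000 Ω.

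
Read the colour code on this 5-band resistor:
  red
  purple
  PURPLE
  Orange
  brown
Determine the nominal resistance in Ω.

Red → 2 (first significant figure)
Violet → 7 (second significant figure)
Violet → 7 (third significant figure)
Orange → ×10^3 multiplier
277 × 1000 = 277000 Ω

277000 Ω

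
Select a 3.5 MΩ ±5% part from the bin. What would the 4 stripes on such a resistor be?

orange, green, green, gold

3500000 Ω = 35 × 10^5.
3 → orange
5 → green
Multiplier 10^5 → green.
±5% tolerance → gold.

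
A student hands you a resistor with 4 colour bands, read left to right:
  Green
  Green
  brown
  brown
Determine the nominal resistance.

Green → 5 (first significant figure)
Green → 5 (second significant figure)
Brown → ×10 multiplier
55 × 10 = 550 Ω

550 Ω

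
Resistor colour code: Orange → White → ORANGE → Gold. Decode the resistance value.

Orange → 3 (first significant figure)
White → 9 (second significant figure)
Orange → ×10^3 multiplier
39 × 1000 = 39000 Ω

39000 Ω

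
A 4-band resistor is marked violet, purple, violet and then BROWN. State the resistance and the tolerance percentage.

770000000 Ω ±1%

Violet → 7 (first significant figure)
Violet → 7 (second significant figure)
Violet → ×10^7 multiplier
Brown → ±1% tolerance
77 × 10000000 = 770000000 Ω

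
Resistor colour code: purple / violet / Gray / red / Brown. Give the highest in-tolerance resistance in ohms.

Violet → 7 (first significant figure)
Violet → 7 (second significant figure)
Grey → 8 (third significant figure)
Red → ×10^2 multiplier
Brown → ±1% tolerance
778 × 100 = 77800 Ω
Highest = 77800 × (1 + 1/100) = 78578 Ω.

78578 Ω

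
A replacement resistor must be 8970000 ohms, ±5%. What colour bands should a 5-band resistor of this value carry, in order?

grey, white, violet, yellow, gold

8970000 Ω = 897 × 10^4.
8 → grey
9 → white
7 → violet
Multiplier 10^4 → yellow.
±5% tolerance → gold.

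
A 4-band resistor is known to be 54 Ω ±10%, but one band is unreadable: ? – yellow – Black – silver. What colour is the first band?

54 Ω = 54 × 10^0.
The first band gives digit 5 of the significand, and 5 is green.

green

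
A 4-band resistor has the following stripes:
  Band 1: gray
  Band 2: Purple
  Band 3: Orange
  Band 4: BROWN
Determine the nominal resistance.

Grey → 8 (first significant figure)
Violet → 7 (second significant figure)
Orange → ×10^3 multiplier
87 × 1000 = 87000 Ω

87000 Ω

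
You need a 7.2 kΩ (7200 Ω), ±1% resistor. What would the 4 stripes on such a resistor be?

7200 Ω = 72 × 10^2.
7 → violet
2 → red
Multiplier 10^2 → red.
±1% tolerance → brown.

violet, red, red, brown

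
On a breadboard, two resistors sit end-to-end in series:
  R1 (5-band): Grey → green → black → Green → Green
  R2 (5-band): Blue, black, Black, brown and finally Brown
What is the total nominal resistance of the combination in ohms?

85006000 Ω

R1: grey, green, black → 850; green ×10^5 → 85000000 Ω.
R2: blue, black, black → 600; brown ×10 → 6000 Ω.
Series: 85000000 + 6000 = 85006000 Ω.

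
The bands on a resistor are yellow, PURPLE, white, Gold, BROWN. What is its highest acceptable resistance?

48.379 Ω

Yellow → 4 (first significant figure)
Violet → 7 (second significant figure)
White → 9 (third significant figure)
Gold → ×0.1 multiplier
Brown → ±1% tolerance
479 × 0.1 = 47.9 Ω
Highest = 47.9 × (1 + 1/100) = 48.379 Ω.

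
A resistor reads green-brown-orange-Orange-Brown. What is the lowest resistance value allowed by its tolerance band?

507870 Ω

Green → 5 (first significant figure)
Brown → 1 (second significant figure)
Orange → 3 (third significant figure)
Orange → ×10^3 multiplier
Brown → ±1% tolerance
513 × 1000 = 513000 Ω
Lowest = 513000 × (1 − 1/100) = 507870 Ω.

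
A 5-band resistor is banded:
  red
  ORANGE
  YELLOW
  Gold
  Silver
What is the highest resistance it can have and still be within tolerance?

25.74 Ω

Red → 2 (first significant figure)
Orange → 3 (second significant figure)
Yellow → 4 (third significant figure)
Gold → ×0.1 multiplier
Silver → ±10% tolerance
234 × 0.1 = 23.4 Ω
Highest = 23.4 × (1 + 10/100) = 25.74 Ω.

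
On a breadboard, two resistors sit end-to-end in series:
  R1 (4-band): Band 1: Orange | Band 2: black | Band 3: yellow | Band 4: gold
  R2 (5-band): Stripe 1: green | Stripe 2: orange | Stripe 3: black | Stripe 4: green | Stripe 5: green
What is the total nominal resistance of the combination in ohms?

53300000 Ω

R1: orange, black → 30; yellow ×10^4 → 300000 Ω.
R2: green, orange, black → 530; green ×10^5 → 53000000 Ω.
Series: 300000 + 53000000 = 53300000 Ω.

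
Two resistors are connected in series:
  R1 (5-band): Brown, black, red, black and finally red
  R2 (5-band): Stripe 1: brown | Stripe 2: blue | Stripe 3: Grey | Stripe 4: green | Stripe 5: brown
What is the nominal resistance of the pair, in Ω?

R1: brown, black, red → 102; black ×1 → 102 Ω.
R2: brown, blue, grey → 168; green ×10^5 → 16800000 Ω.
Series: 102 + 16800000 = 16800102 Ω.

16800102 Ω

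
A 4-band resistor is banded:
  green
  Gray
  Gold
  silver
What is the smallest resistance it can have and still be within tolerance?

5.22 Ω

Green → 5 (first significant figure)
Grey → 8 (second significant figure)
Gold → ×0.1 multiplier
Silver → ±10% tolerance
58 × 0.1 = 5.8 Ω
Smallest = 5.8 × (1 − 10/100) = 5.22 Ω.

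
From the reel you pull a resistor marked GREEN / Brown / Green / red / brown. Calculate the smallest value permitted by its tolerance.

50985 Ω

Green → 5 (first significant figure)
Brown → 1 (second significant figure)
Green → 5 (third significant figure)
Red → ×10^2 multiplier
Brown → ±1% tolerance
515 × 100 = 51500 Ω
Smallest = 51500 × (1 − 1/100) = 50985 Ω.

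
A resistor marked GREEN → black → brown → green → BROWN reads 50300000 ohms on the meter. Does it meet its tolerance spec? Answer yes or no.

Green → 5 (first significant figure)
Black → 0 (second significant figure)
Brown → 1 (third significant figure)
Green → ×10^5 multiplier
Brown → ±1% tolerance
501 × 100000 = 50100000 Ω
Allowed range: 49599000 Ω to 50601000 Ω.
50300000 ohms lies inside that range.

yes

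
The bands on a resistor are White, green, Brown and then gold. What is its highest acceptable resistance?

997.5 Ω

White → 9 (first significant figure)
Green → 5 (second significant figure)
Brown → ×10 multiplier
Gold → ±5% tolerance
95 × 10 = 950 Ω
Highest = 950 × (1 + 5/100) = 997.5 Ω.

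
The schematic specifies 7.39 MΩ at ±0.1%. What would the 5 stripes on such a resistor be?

7390000 Ω = 739 × 10^4.
7 → violet
3 → orange
9 → white
Multiplier 10^4 → yellow.
±0.1% tolerance → violet.

violet, orange, white, yellow, violet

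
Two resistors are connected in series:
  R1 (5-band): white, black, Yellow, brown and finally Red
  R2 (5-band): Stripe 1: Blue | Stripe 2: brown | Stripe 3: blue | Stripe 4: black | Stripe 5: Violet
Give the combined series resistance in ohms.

R1: white, black, yellow → 904; brown ×10 → 9040 Ω.
R2: blue, brown, blue → 616; black ×1 → 616 Ω.
Series: 9040 + 616 = 9656 Ω.

9656 Ω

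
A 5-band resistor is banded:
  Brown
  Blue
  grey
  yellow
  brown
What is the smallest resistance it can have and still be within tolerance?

1663200 Ω

Brown → 1 (first significant figure)
Blue → 6 (second significant figure)
Grey → 8 (third significant figure)
Yellow → ×10^4 multiplier
Brown → ±1% tolerance
168 × 10000 = 1680000 Ω
Smallest = 1680000 × (1 − 1/100) = 1663200 Ω.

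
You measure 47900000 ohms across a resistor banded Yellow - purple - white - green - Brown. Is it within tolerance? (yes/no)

yes

Yellow → 4 (first significant figure)
Violet → 7 (second significant figure)
White → 9 (third significant figure)
Green → ×10^5 multiplier
Brown → ±1% tolerance
479 × 100000 = 47900000 Ω
Allowed range: 47421000 Ω to 48379000 Ω.
47900000 ohms lies inside that range.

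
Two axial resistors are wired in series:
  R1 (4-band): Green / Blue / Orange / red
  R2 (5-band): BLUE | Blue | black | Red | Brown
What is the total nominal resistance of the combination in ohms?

122000 Ω

R1: green, blue → 56; orange ×10^3 → 56000 Ω.
R2: blue, blue, black → 660; red ×10^2 → 66000 Ω.
Series: 56000 + 66000 = 122000 Ω.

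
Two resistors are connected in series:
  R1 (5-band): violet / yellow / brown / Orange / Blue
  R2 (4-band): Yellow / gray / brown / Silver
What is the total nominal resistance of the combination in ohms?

R1: violet, yellow, brown → 741; orange ×10^3 → 741000 Ω.
R2: yellow, grey → 48; brown ×10 → 480 Ω.
Series: 741000 + 480 = 741480 Ω.

741480 Ω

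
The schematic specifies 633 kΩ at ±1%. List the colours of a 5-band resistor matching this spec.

633000 Ω = 633 × 10^3.
6 → blue
3 → orange
3 → orange
Multiplier 10^3 → orange.
±1% tolerance → brown.

blue, orange, orange, orange, brown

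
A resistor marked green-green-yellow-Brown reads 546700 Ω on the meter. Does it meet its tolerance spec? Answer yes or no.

yes

Green → 5 (first significant figure)
Green → 5 (second significant figure)
Yellow → ×10^4 multiplier
Brown → ±1% tolerance
55 × 10000 = 550000 Ω
Allowed range: 544500 Ω to 555500 Ω.
546700 Ω lies inside that range.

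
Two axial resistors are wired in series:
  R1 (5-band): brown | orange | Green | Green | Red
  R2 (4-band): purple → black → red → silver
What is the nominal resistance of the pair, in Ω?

13507000 Ω

R1: brown, orange, green → 135; green ×10^5 → 13500000 Ω.
R2: violet, black → 70; red ×10^2 → 7000 Ω.
Series: 13500000 + 7000 = 13507000 Ω.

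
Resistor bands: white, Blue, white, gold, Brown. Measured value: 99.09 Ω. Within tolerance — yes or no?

no

White → 9 (first significant figure)
Blue → 6 (second significant figure)
White → 9 (third significant figure)
Gold → ×0.1 multiplier
Brown → ±1% tolerance
969 × 0.1 = 96.9 Ω
Allowed range: 95.931 Ω to 97.869 Ω.
99.09 Ω lies outside that range.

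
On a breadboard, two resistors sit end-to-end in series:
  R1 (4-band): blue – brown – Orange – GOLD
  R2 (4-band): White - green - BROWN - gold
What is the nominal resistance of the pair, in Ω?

61950 Ω

R1: blue, brown → 61; orange ×10^3 → 61000 Ω.
R2: white, green → 95; brown ×10 → 950 Ω.
Series: 61000 + 950 = 61950 Ω.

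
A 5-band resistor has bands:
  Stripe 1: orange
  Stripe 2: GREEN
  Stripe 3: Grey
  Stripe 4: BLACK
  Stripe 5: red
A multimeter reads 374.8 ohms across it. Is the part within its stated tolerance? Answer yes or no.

Orange → 3 (first significant figure)
Green → 5 (second significant figure)
Grey → 8 (third significant figure)
Black → ×1 multiplier
Red → ±2% tolerance
358 × 1 = 358 Ω
Allowed range: 350.84 Ω to 365.16 Ω.
374.8 ohms lies outside that range.

no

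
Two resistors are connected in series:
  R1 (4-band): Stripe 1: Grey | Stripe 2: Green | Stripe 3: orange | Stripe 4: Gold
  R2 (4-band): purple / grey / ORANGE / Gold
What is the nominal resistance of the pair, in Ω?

163000 Ω

R1: grey, green → 85; orange ×10^3 → 85000 Ω.
R2: violet, grey → 78; orange ×10^3 → 78000 Ω.
Series: 85000 + 78000 = 163000 Ω.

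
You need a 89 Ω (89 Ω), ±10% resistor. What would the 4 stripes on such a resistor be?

grey, white, black, silver

89 Ω = 89 × 10^0.
8 → grey
9 → white
Multiplier 10^0 → black.
±10% tolerance → silver.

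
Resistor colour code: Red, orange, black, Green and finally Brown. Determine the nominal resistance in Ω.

Red → 2 (first significant figure)
Orange → 3 (second significant figure)
Black → 0 (third significant figure)
Green → ×10^5 multiplier
230 × 100000 = 23000000 Ω

23000000 Ω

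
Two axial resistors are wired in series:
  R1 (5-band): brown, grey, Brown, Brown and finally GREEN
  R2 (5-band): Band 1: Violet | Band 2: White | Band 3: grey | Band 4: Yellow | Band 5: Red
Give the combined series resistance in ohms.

R1: brown, grey, brown → 181; brown ×10 → 1810 Ω.
R2: violet, white, grey → 798; yellow ×10^4 → 7980000 Ω.
Series: 1810 + 7980000 = 7981810 Ω.

7981810 Ω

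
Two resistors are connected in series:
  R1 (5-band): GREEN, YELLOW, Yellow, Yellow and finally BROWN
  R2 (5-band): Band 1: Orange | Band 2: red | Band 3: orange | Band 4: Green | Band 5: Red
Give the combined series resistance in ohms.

R1: green, yellow, yellow → 544; yellow ×10^4 → 5440000 Ω.
R2: orange, red, orange → 323; green ×10^5 → 32300000 Ω.
Series: 5440000 + 32300000 = 37740000 Ω.

37740000 Ω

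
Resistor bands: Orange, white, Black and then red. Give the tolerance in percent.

The last band, red, is the tolerance band.
Red corresponds to ±2%.

±2%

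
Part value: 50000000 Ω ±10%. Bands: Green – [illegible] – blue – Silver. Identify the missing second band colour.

50000000 Ω = 50 × 10^6.
The second band gives digit 0 of the significand, and 0 is black.

black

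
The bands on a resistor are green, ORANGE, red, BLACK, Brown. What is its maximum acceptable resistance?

537.32 Ω

Green → 5 (first significant figure)
Orange → 3 (second significant figure)
Red → 2 (third significant figure)
Black → ×1 multiplier
Brown → ±1% tolerance
532 × 1 = 532 Ω
Maximum = 532 × (1 + 1/100) = 537.32 Ω.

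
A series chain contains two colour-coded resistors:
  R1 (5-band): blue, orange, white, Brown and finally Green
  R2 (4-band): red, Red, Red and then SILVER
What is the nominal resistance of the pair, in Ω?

R1: blue, orange, white → 639; brown ×10 → 6390 Ω.
R2: red, red → 22; red ×10^2 → 2200 Ω.
Series: 6390 + 2200 = 8590 Ω.

8590 Ω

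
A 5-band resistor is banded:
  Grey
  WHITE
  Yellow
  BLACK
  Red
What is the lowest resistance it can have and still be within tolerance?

876.12 Ω

Grey → 8 (first significant figure)
White → 9 (second significant figure)
Yellow → 4 (third significant figure)
Black → ×1 multiplier
Red → ±2% tolerance
894 × 1 = 894 Ω
Lowest = 894 × (1 − 2/100) = 876.12 Ω.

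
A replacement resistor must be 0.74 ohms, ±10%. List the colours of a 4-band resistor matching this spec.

0.74 Ω = 74 × 10^-2.
7 → violet
4 → yellow
Multiplier 10^-2 → silver.
±10% tolerance → silver.

violet, yellow, silver, silver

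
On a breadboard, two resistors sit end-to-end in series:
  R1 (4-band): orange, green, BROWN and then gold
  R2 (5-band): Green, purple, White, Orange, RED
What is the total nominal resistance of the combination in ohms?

579350 Ω

R1: orange, green → 35; brown ×10 → 350 Ω.
R2: green, violet, white → 579; orange ×10^3 → 579000 Ω.
Series: 350 + 579000 = 579350 Ω.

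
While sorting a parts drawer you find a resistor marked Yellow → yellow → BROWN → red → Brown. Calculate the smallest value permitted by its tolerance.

43659 Ω

Yellow → 4 (first significant figure)
Yellow → 4 (second significant figure)
Brown → 1 (third significant figure)
Red → ×10^2 multiplier
Brown → ±1% tolerance
441 × 100 = 44100 Ω
Smallest = 44100 × (1 − 1/100) = 43659 Ω.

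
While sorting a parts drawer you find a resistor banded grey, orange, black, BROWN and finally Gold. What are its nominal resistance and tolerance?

8300 Ω ±5%

Grey → 8 (first significant figure)
Orange → 3 (second significant figure)
Black → 0 (third significant figure)
Brown → ×10 multiplier
Gold → ±5% tolerance
830 × 10 = 8300 Ω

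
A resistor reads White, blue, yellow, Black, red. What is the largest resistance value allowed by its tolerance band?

White → 9 (first significant figure)
Blue → 6 (second significant figure)
Yellow → 4 (third significant figure)
Black → ×1 multiplier
Red → ±2% tolerance
964 × 1 = 964 Ω
Largest = 964 × (1 + 2/100) = 983.28 Ω.

983.28 Ω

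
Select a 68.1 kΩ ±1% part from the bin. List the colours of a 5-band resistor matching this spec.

blue, grey, brown, red, brown

68100 Ω = 681 × 10^2.
6 → blue
8 → grey
1 → brown
Multiplier 10^2 → red.
±1% tolerance → brown.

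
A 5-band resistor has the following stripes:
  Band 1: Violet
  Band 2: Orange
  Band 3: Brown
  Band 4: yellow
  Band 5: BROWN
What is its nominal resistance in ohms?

7310000 Ω

Violet → 7 (first significant figure)
Orange → 3 (second significant figure)
Brown → 1 (third significant figure)
Yellow → ×10^4 multiplier
731 × 10000 = 7310000 Ω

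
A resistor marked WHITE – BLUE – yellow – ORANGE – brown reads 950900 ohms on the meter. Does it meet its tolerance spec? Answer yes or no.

White → 9 (first significant figure)
Blue → 6 (second significant figure)
Yellow → 4 (third significant figure)
Orange → ×10^3 multiplier
Brown → ±1% tolerance
964 × 1000 = 964000 Ω
Allowed range: 954360 Ω to 973640 Ω.
950900 ohms lies outside that range.

no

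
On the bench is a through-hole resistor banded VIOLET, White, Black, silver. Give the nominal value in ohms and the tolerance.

79 Ω ±10%

Violet → 7 (first significant figure)
White → 9 (second significant figure)
Black → ×1 multiplier
Silver → ±10% tolerance
79 × 1 = 79 Ω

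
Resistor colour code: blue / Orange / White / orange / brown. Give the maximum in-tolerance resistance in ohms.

645390 Ω

Blue → 6 (first significant figure)
Orange → 3 (second significant figure)
White → 9 (third significant figure)
Orange → ×10^3 multiplier
Brown → ±1% tolerance
639 × 1000 = 639000 Ω
Maximum = 639000 × (1 + 1/100) = 645390 Ω.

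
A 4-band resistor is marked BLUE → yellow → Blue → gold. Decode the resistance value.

Blue → 6 (first significant figure)
Yellow → 4 (second significant figure)
Blue → ×10^6 multiplier
64 × 1000000 = 64000000 Ω

64000000 Ω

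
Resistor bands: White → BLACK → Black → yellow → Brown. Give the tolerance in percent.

The last band, brown, is the tolerance band.
Brown corresponds to ±1%.

±1%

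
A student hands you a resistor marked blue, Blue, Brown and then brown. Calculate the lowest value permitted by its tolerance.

Blue → 6 (first significant figure)
Blue → 6 (second significant figure)
Brown → ×10 multiplier
Brown → ±1% tolerance
66 × 10 = 660 Ω
Lowest = 660 × (1 − 1/100) = 653.4 Ω.

653.4 Ω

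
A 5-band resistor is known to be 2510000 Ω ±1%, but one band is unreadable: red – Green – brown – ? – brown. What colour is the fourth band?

2510000 Ω = 251 × 10^4.
The fourth band is the multiplier, 10^4, which is yellow.

yellow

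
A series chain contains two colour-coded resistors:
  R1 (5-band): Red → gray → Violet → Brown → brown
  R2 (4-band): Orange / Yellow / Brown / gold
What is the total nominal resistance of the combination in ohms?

R1: red, grey, violet → 287; brown ×10 → 2870 Ω.
R2: orange, yellow → 34; brown ×10 → 340 Ω.
Series: 2870 + 340 = 3210 Ω.

3210 Ω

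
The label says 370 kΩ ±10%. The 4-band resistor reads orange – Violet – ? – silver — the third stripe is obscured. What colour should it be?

370000 Ω = 37 × 10^4.
The third band is the multiplier, 10^4, which is yellow.

yellow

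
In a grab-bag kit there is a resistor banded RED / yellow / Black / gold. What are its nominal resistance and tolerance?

24 Ω ±5%

Red → 2 (first significant figure)
Yellow → 4 (second significant figure)
Black → ×1 multiplier
Gold → ±5% tolerance
24 × 1 = 24 Ω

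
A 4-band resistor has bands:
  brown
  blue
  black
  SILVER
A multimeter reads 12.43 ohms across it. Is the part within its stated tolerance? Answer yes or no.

Brown → 1 (first significant figure)
Blue → 6 (second significant figure)
Black → ×1 multiplier
Silver → ±10% tolerance
16 × 1 = 16 Ω
Allowed range: 14.4 Ω to 17.6 Ω.
12.43 ohms lies outside that range.

no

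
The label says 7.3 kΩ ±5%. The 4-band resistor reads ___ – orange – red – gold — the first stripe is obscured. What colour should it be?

violet

7300 Ω = 73 × 10^2.
The first band gives digit 7 of the significand, and 7 is violet.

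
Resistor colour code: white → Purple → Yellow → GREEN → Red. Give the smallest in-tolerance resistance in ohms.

95452000 Ω

White → 9 (first significant figure)
Violet → 7 (second significant figure)
Yellow → 4 (third significant figure)
Green → ×10^5 multiplier
Red → ±2% tolerance
974 × 100000 = 97400000 Ω
Smallest = 97400000 × (1 − 2/100) = 95452000 Ω.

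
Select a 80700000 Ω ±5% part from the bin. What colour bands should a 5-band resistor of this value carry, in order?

80700000 Ω = 807 × 10^5.
8 → grey
0 → black
7 → violet
Multiplier 10^5 → green.
±5% tolerance → gold.

grey, black, violet, green, gold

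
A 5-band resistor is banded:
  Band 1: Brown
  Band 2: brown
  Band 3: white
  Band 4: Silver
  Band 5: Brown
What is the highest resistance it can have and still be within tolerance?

Brown → 1 (first significant figure)
Brown → 1 (second significant figure)
White → 9 (third significant figure)
Silver → ×0.01 multiplier
Brown → ±1% tolerance
119 × 0.01 = 1.19 Ω
Highest = 1.19 × (1 + 1/100) = 1.2019 Ω.

1.2019 Ω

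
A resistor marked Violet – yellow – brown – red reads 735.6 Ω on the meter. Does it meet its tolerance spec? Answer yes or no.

yes

Violet → 7 (first significant figure)
Yellow → 4 (second significant figure)
Brown → ×10 multiplier
Red → ±2% tolerance
74 × 10 = 740 Ω
Allowed range: 725.2 Ω to 754.8 Ω.
735.6 Ω lies inside that range.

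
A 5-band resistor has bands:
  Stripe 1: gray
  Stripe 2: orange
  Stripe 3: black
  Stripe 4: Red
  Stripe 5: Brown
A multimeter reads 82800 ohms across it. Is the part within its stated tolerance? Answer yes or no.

yes

Grey → 8 (first significant figure)
Orange → 3 (second significant figure)
Black → 0 (third significant figure)
Red → ×10^2 multiplier
Brown → ±1% tolerance
830 × 100 = 83000 Ω
Allowed range: 82170 Ω to 83830 Ω.
82800 ohms lies inside that range.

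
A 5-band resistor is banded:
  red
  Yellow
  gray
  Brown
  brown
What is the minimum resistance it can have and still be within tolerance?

Red → 2 (first significant figure)
Yellow → 4 (second significant figure)
Grey → 8 (third significant figure)
Brown → ×10 multiplier
Brown → ±1% tolerance
248 × 10 = 2480 Ω
Minimum = 2480 × (1 − 1/100) = 2455.2 Ω.

2455.2 Ω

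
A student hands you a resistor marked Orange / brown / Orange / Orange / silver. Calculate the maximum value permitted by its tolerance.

344300 Ω

Orange → 3 (first significant figure)
Brown → 1 (second significant figure)
Orange → 3 (third significant figure)
Orange → ×10^3 multiplier
Silver → ±10% tolerance
313 × 1000 = 313000 Ω
Maximum = 313000 × (1 + 10/100) = 344300 Ω.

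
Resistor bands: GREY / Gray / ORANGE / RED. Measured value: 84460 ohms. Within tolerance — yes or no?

no

Grey → 8 (first significant figure)
Grey → 8 (second significant figure)
Orange → ×10^3 multiplier
Red → ±2% tolerance
88 × 1000 = 88000 Ω
Allowed range: 86240 Ω to 89760 Ω.
84460 ohms lies outside that range.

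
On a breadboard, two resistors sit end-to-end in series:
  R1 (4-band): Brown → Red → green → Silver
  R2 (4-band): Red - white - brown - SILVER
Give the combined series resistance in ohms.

1200290 Ω

R1: brown, red → 12; green ×10^5 → 1200000 Ω.
R2: red, white → 29; brown ×10 → 290 Ω.
Series: 1200000 + 290 = 1200290 Ω.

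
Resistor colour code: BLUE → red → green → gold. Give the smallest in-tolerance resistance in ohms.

Blue → 6 (first significant figure)
Red → 2 (second significant figure)
Green → ×10^5 multiplier
Gold → ±5% tolerance
62 × 100000 = 6200000 Ω
Smallest = 6200000 × (1 − 5/100) = 5890000 Ω.

5890000 Ω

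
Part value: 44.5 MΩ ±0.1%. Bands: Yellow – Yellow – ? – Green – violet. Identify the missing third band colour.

green

44500000 Ω = 445 × 10^5.
The third band gives digit 5 of the significand, and 5 is green.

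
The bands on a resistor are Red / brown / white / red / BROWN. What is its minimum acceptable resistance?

Red → 2 (first significant figure)
Brown → 1 (second significant figure)
White → 9 (third significant figure)
Red → ×10^2 multiplier
Brown → ±1% tolerance
219 × 100 = 21900 Ω
Minimum = 21900 × (1 − 1/100) = 21681 Ω.

21681 Ω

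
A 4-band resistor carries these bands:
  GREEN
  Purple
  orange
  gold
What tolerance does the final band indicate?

The last band, gold, is the tolerance band.
Gold corresponds to ±5%.

±5%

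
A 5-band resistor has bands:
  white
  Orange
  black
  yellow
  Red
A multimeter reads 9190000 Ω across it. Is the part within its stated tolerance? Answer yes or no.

White → 9 (first significant figure)
Orange → 3 (second significant figure)
Black → 0 (third significant figure)
Yellow → ×10^4 multiplier
Red → ±2% tolerance
930 × 10000 = 9300000 Ω
Allowed range: 9114000 Ω to 9486000 Ω.
9190000 Ω lies inside that range.

yes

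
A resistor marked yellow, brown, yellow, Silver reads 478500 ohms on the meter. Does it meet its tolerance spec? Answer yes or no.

no

Yellow → 4 (first significant figure)
Brown → 1 (second significant figure)
Yellow → ×10^4 multiplier
Silver → ±10% tolerance
41 × 10000 = 410000 Ω
Allowed range: 369000 Ω to 451000 Ω.
478500 ohms lies outside that range.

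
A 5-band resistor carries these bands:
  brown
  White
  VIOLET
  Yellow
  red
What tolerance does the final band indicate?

±2%

The last band, red, is the tolerance band.
Red corresponds to ±2%.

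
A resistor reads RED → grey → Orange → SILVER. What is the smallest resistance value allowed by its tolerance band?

25200 Ω

Red → 2 (first significant figure)
Grey → 8 (second significant figure)
Orange → ×10^3 multiplier
Silver → ±10% tolerance
28 × 1000 = 28000 Ω
Smallest = 28000 × (1 − 10/100) = 25200 Ω.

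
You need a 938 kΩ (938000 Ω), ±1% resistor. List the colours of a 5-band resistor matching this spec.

white, orange, grey, orange, brown

938000 Ω = 938 × 10^3.
9 → white
3 → orange
8 → grey
Multiplier 10^3 → orange.
±1% tolerance → brown.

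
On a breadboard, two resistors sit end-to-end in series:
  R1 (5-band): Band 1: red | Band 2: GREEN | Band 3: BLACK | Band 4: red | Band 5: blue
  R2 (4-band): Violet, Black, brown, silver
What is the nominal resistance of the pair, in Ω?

25700 Ω

R1: red, green, black → 250; red ×10^2 → 25000 Ω.
R2: violet, black → 70; brown ×10 → 700 Ω.
Series: 25000 + 700 = 25700 Ω.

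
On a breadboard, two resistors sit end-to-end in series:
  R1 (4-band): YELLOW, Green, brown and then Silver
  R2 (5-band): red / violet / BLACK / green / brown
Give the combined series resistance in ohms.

R1: yellow, green → 45; brown ×10 → 450 Ω.
R2: red, violet, black → 270; green ×10^5 → 27000000 Ω.
Series: 450 + 27000000 = 27000450 Ω.

27000450 Ω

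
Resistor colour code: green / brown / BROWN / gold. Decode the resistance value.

510 Ω

Green → 5 (first significant figure)
Brown → 1 (second significant figure)
Brown → ×10 multiplier
51 × 10 = 510 Ω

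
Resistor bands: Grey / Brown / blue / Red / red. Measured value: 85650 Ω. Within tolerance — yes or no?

no

Grey → 8 (first significant figure)
Brown → 1 (second significant figure)
Blue → 6 (third significant figure)
Red → ×10^2 multiplier
Red → ±2% tolerance
816 × 100 = 81600 Ω
Allowed range: 79968 Ω to 83232 Ω.
85650 Ω lies outside that range.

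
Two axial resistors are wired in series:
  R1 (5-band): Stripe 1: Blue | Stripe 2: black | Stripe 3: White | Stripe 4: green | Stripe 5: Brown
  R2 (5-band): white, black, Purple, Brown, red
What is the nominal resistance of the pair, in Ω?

60909070 Ω

R1: blue, black, white → 609; green ×10^5 → 60900000 Ω.
R2: white, black, violet → 907; brown ×10 → 9070 Ω.
Series: 60900000 + 9070 = 60909070 Ω.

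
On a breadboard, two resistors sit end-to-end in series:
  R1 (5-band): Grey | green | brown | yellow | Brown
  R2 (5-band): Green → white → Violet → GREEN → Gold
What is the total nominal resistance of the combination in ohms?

68210000 Ω

R1: grey, green, brown → 851; yellow ×10^4 → 8510000 Ω.
R2: green, white, violet → 597; green ×10^5 → 59700000 Ω.
Series: 8510000 + 59700000 = 68210000 Ω.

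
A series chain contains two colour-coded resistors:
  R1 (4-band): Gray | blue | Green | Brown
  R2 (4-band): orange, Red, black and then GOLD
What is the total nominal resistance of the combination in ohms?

8600032 Ω

R1: grey, blue → 86; green ×10^5 → 8600000 Ω.
R2: orange, red → 32; black ×1 → 32 Ω.
Series: 8600000 + 32 = 8600032 Ω.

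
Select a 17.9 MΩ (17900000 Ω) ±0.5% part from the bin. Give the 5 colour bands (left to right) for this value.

brown, violet, white, green, green

17900000 Ω = 179 × 10^5.
1 → brown
7 → violet
9 → white
Multiplier 10^5 → green.
±0.5% tolerance → green.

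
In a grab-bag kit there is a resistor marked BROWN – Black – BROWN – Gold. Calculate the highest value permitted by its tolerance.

105 Ω

Brown → 1 (first significant figure)
Black → 0 (second significant figure)
Brown → ×10 multiplier
Gold → ±5% tolerance
10 × 10 = 100 Ω
Highest = 100 × (1 + 5/100) = 105 Ω.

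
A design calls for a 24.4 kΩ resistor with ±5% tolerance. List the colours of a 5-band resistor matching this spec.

24400 Ω = 244 × 10^2.
2 → red
4 → yellow
4 → yellow
Multiplier 10^2 → red.
±5% tolerance → gold.

red, yellow, yellow, red, gold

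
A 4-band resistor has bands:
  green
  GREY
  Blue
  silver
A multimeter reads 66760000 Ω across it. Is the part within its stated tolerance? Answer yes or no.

Green → 5 (first significant figure)
Grey → 8 (second significant figure)
Blue → ×10^6 multiplier
Silver → ±10% tolerance
58 × 1000000 = 58000000 Ω
Allowed range: 52200000 Ω to 63800000 Ω.
66760000 Ω lies outside that range.

no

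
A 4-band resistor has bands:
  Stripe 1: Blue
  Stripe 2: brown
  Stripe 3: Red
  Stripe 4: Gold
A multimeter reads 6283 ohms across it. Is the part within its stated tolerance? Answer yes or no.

Blue → 6 (first significant figure)
Brown → 1 (second significant figure)
Red → ×10^2 multiplier
Gold → ±5% tolerance
61 × 100 = 6100 Ω
Allowed range: 5795 Ω to 6405 Ω.
6283 ohms lies inside that range.

yes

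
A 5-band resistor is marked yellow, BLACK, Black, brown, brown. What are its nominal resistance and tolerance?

4000 Ω ±1%

Yellow → 4 (first significant figure)
Black → 0 (second significant figure)
Black → 0 (third significant figure)
Brown → ×10 multiplier
Brown → ±1% tolerance
400 × 10 = 4000 Ω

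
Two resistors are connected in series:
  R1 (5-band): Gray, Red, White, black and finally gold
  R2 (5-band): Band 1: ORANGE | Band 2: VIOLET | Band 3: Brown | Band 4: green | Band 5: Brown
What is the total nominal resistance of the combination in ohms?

37100829 Ω

R1: grey, red, white → 829; black ×1 → 829 Ω.
R2: orange, violet, brown → 371; green ×10^5 → 37100000 Ω.
Series: 829 + 37100000 = 37100829 Ω.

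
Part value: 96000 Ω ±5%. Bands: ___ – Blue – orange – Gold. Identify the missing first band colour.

96000 Ω = 96 × 10^3.
The first band gives digit 9 of the significand, and 9 is white.

white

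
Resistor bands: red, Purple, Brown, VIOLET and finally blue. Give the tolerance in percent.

The last band, blue, is the tolerance band.
Blue corresponds to ±0.25%.

±0.25%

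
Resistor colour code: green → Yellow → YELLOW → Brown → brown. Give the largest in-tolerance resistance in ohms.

Green → 5 (first significant figure)
Yellow → 4 (second significant figure)
Yellow → 4 (third significant figure)
Brown → ×10 multiplier
Brown → ±1% tolerance
544 × 10 = 5440 Ω
Largest = 5440 × (1 + 1/100) = 5494.4 Ω.

5494.4 Ω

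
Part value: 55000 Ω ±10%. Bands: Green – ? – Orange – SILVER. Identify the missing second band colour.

green

55000 Ω = 55 × 10^3.
The second band gives digit 5 of the significand, and 5 is green.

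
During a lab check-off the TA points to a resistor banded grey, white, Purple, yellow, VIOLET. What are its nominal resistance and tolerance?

Grey → 8 (first significant figure)
White → 9 (second significant figure)
Violet → 7 (third significant figure)
Yellow → ×10^4 multiplier
Violet → ±0.1% tolerance
897 × 10000 = 8970000 Ω

8970000 Ω ±0.1%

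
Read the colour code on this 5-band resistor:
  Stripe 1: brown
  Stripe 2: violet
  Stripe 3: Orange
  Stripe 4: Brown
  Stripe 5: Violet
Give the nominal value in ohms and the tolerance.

1730 Ω ±0.1%

Brown → 1 (first significant figure)
Violet → 7 (second significant figure)
Orange → 3 (third significant figure)
Brown → ×10 multiplier
Violet → ±0.1% tolerance
173 × 10 = 1730 Ω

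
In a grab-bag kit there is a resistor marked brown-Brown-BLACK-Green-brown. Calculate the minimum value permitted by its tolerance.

10890000 Ω

Brown → 1 (first significant figure)
Brown → 1 (second significant figure)
Black → 0 (third significant figure)
Green → ×10^5 multiplier
Brown → ±1% tolerance
110 × 100000 = 11000000 Ω
Minimum = 11000000 × (1 − 1/100) = 10890000 Ω.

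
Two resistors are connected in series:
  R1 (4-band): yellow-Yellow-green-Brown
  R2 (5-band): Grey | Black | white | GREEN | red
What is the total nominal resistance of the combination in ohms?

85300000 Ω

R1: yellow, yellow → 44; green ×10^5 → 4400000 Ω.
R2: grey, black, white → 809; green ×10^5 → 80900000 Ω.
Series: 4400000 + 80900000 = 85300000 Ω.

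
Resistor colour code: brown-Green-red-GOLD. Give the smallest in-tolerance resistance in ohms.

1425 Ω

Brown → 1 (first significant figure)
Green → 5 (second significant figure)
Red → ×10^2 multiplier
Gold → ±5% tolerance
15 × 100 = 1500 Ω
Smallest = 1500 × (1 − 5/100) = 1425 Ω.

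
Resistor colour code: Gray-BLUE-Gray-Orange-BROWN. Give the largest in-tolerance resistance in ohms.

Grey → 8 (first significant figure)
Blue → 6 (second significant figure)
Grey → 8 (third significant figure)
Orange → ×10^3 multiplier
Brown → ±1% tolerance
868 × 1000 = 868000 Ω
Largest = 868000 × (1 + 1/100) = 876680 Ω.

876680 Ω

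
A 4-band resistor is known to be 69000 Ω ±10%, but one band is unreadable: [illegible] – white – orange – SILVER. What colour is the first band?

blue

69000 Ω = 69 × 10^3.
The first band gives digit 6 of the significand, and 6 is blue.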